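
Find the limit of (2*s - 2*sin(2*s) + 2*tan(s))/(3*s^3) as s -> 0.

10/9

Substitution gives 0/0 (the numerator vanishes to order 3).
Expand each term to order s^3: the coefficient of s^3 in 2·tan(s) is 2/3 and in -2·sin(2s) is 8/3.
Lower-order terms cancel with the polynomial part, so the numerator is (10/3)·s^3 + o(s^3), and the limit is (10/3)/(3) = 10/9.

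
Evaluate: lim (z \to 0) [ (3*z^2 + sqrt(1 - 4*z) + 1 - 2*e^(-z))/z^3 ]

-11/3

Substitution gives 0/0 (the numerator vanishes to order 3).
Expand each term to order z^3: the coefficient of z^3 in √(1 - 4z) is -4 and in -2·e^(-z) is 1/3.
Lower-order terms cancel with the polynomial part, so the numerator is (-11/3)·z^3 + o(z^3), and the limit is (-11/3)/(1) = -11/3.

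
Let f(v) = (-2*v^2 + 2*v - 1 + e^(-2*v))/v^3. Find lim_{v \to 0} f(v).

-4/3

Direct substitution gives 0/0.
Apply L'Hôpital: lim (-4*v + 2 - 2*e^(-2*v))/(3*v^2), still 0/0.
Apply L'Hôpital: lim (-4 + 4*e^(-2*v))/(6*v), still 0/0.
After 3 applications of L'Hôpital's rule the quotient is (-8*e^(-2*v))/(6); substituting v = 0 gives -4/3.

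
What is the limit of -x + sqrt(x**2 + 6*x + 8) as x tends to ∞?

3

This has the form ∞ − ∞. Multiply and divide by the conjugate √(x^2 + 6*x + 8) + x.
That gives (6x + 8) / (√(x^2 + 6*x + 8) + x).
Divide numerator and denominator by x: the limit is 6/(2·1) = 3.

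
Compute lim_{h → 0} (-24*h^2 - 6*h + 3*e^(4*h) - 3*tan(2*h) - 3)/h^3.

Substitution gives 0/0; apply L'Hôpital's rule 3 times.
After differentiating numerator and denominator 3 times the quotient is (192*e^(4*h) - 144*tan(2*h)^4 - 192*tan(2*h)^2 - 48)/(6); at h = 0 this is 24.

24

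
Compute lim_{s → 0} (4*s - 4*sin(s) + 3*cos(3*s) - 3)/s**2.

-27/2

Substitution gives 0/0; apply L'Hôpital's rule 2 times.
After differentiating numerator and denominator 2 times the quotient is (4*sin(s) - 27*cos(3*s))/(2); at s = 0 this is -27/2.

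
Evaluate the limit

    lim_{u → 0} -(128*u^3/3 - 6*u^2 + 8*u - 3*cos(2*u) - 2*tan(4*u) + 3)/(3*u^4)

Substitution gives 0/0; apply L'Hôpital's rule 4 times.
After differentiating numerator and denominator 4 times the quotient is (-48*cos(2*u) - 12288*tan(4*u)^5 - 20480*tan(4*u)^3 - 8192*tan(4*u))/(-72); at u = 0 this is 2/3.

2/3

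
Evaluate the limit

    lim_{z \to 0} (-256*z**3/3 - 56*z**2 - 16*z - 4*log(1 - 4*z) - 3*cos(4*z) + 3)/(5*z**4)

Substitution gives 0/0 (the numerator vanishes to order 4).
Expand each term to order z^4: the coefficient of z^4 in -4·ln(1 - 4z) is 256 and in -3·cos(4z) is -32.
Lower-order terms cancel with the polynomial part, so the numerator is (224)·z^4 + o(z^4), and the limit is (224)/(5) = 224/5.

224/5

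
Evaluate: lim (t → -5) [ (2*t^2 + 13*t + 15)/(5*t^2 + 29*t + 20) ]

1/3

Since t = -5 makes numerator and denominator zero, (t + 5) divides both.
Cancelling it gives (2*t + 3)/(5*t + 4); now plug in t = -5 to get 1/3.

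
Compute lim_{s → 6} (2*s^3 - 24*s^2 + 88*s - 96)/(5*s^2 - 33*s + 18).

16/27

At s = 6 both the top and bottom vanish — a removable singularity. Factoring out (s - 6) from each leaves (2*s^2 - 12*s + 16)/(5*s - 3), which at s = 6 equals 16/27.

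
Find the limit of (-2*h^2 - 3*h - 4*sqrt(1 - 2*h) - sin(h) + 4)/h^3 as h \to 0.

13/6

Substitution gives 0/0; apply L'Hôpital's rule 3 times.
After differentiating numerator and denominator 3 times the quotient is (cos(h) + 12/(1 - 2*h)^(5/2))/(6); at h = 0 this is 13/6.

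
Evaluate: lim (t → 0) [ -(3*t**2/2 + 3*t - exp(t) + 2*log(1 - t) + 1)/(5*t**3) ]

1/6

Substitution gives 0/0 (the numerator vanishes to order 3).
Expand each term to order t^3: the coefficient of t^3 in −e^(t) is -1/6 and in 2·ln(1 - t) is -2/3.
Lower-order terms cancel with the polynomial part, so the numerator is (-5/6)·t^3 + o(t^3), and the limit is (-5/6)/(-5) = 1/6.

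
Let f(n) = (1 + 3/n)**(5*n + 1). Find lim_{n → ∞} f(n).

Let L be the limit and take ln: ln L = lim (5n + 1)·ln(1 + 3/n) = lim (5n + 1)·(3/n + O(1/n²)) = 15.
Hence L = e^(15).

e^(15)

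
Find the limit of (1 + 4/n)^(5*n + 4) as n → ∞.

Let L be the limit and take ln: ln L = lim (5n + 4)·ln(1 + 4/n) = lim (5n + 4)·(4/n + O(1/n²)) = 20.
Hence L = e^(20).

e^(20)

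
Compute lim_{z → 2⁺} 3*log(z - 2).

As z → 2⁺, z - 2 → 0⁺ and ln(z - 2) → −∞.
Multiplying by 3 gives -∞.

-∞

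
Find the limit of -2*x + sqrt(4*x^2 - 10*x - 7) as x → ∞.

-5/2

An ∞ − ∞ form. Rationalising with the conjugate, the difference becomes (-10x - 7) / (√(4*x^2 - 10*x - 7) + 2x).
For large x the denominator behaves like 2·2x, so the quotient tends to -10/4 = -5/2.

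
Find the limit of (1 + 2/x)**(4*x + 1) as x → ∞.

The base → 1 and the exponent → ∞: a 1^∞ form.
Take logarithms: (4x + 1)·ln(1 + 2/x). Since ln(1+u) ~ u for small u, this behaves like (4x)·(2/x) → 8.
So the limit is e^(8).

e^(8)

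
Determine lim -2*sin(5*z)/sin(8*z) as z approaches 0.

Substitution gives 0/0.
Divide numerator and denominator by z: sin(5z)/z → 5 and sin(8z)/z → 8, so the limit is -2·5/8 = -5/4.

-5/4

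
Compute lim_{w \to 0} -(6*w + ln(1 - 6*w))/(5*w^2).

18/5

Direct substitution gives 0/0.
Apply L'Hôpital: lim (6 - 6/(1 - 6*w))/(-10*w), still 0/0.
After 2 applications of L'Hôpital's rule the quotient is (-36/(1 - 6*w)^2)/(-10); substituting w = 0 gives 18/5.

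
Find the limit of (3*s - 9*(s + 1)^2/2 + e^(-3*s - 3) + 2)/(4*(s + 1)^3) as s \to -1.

-9/8

Direct substitution gives 0/0.
Apply L'Hôpital: lim (-9*s - 3*e^(-3*s - 3) - 6)/(12*(s + 1)^2), still 0/0.
Apply L'Hôpital: lim (9*e^(-3*s - 3) - 9)/(24*s + 24), still 0/0.
After 3 applications of L'Hôpital's rule the quotient is (-27*e^(-3*s - 3))/(24); substituting s = -1 gives -9/8.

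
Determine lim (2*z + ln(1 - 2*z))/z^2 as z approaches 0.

Direct substitution gives 0/0.
Apply L'Hôpital: lim (2 - 2/(1 - 2*z))/(2*z), still 0/0.
After 2 applications of L'Hôpital's rule the quotient is (-4/(1 - 2*z)^2)/(2); substituting z = 0 gives -2.

-2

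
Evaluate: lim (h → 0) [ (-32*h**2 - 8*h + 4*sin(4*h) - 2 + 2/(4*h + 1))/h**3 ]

-512/3

Substitution gives 0/0 (the numerator vanishes to order 3).
Expand each term to order h^3: the coefficient of h^3 in 2·1/(1 + 4h) is -128 and in 4·sin(4h) is -128/3.
Lower-order terms cancel with the polynomial part, so the numerator is (-512/3)·h^3 + o(h^3), and the limit is (-512/3)/(1) = -512/3.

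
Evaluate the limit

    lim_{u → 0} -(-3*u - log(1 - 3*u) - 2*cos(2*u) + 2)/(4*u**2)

-17/8

Substitution gives 0/0 (the numerator vanishes to order 2).
Expand each term to order u^2: the coefficient of u^2 in -2·cos(2u) is 4 and in −ln(1 - 3u) is 9/2.
Lower-order terms cancel with the polynomial part, so the numerator is (17/2)·u^2 + o(u^2), and the limit is (17/2)/(-4) = -17/8.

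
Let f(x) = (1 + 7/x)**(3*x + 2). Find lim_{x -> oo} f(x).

e^(21)

Write it as [(1 + 7/x)^x]^(3) · (1 + 7/x)^(2). The bracketed term tends to e^(7) and the second factor to 1, so the limit is e^(21).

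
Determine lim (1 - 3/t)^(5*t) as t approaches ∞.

e^(-15)

The base → 1 and the exponent → ∞: a 1^∞ form.
Take logarithms: (5t)·ln(1 - 3/t). Since ln(1+u) ~ u for small u, this behaves like (5t)·(-3/t) → -15.
So the limit is e^(-15).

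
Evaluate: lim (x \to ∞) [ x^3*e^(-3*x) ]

Write as x^3/e^{3x}, an ∞/∞ form.
Exponential growth dominates any polynomial, so repeated L'Hôpital (or the standard result) gives 0.

0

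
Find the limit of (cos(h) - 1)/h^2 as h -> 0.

Direct substitution gives 0/0.
Apply L'Hôpital: lim (-sin(h))/(2*h), still 0/0.
After 2 applications of L'Hôpital's rule the quotient is (-cos(h))/(2); substituting h = 0 gives -1/2.

-1/2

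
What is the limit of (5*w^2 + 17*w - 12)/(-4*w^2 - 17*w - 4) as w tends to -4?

-23/15

Direct substitution gives 0/0, so factor. Both numerator and denominator have (w + 4) as a factor.
After cancelling, the expression reduces to (5*w - 3)/(-4*w - 1).
Substituting w = -4 gives -23/15.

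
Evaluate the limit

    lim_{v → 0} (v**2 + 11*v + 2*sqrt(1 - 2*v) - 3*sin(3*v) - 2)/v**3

Substitution gives 0/0 (the numerator vanishes to order 3).
Expand each term to order v^3: the coefficient of v^3 in -3·sin(3v) is 27/2 and in 2·√(1 - 2v) is -1.
Lower-order terms cancel with the polynomial part, so the numerator is (25/2)·v^3 + o(v^3), and the limit is (25/2)/(1) = 25/2.

25/2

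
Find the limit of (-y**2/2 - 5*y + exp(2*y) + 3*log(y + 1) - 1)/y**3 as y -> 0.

7/3

Substitution gives 0/0 (the numerator vanishes to order 3).
Expand each term to order y^3: the coefficient of y^3 in e^(2y) is 4/3 and in 3·ln(1 + y) is 1.
Lower-order terms cancel with the polynomial part, so the numerator is (7/3)·y^3 + o(y^3), and the limit is (7/3)/(1) = 7/3.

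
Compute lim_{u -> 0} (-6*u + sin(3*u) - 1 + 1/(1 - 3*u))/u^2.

9

Substitution gives 0/0; apply L'Hôpital's rule 2 times.
After differentiating numerator and denominator 2 times the quotient is (-9*sin(3*u) - 18/(3*u - 1)^3)/(2); at u = 0 this is 9.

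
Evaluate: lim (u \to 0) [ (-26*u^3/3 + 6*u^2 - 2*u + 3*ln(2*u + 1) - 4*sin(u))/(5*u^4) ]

Substitution gives 0/0; apply L'Hôpital's rule 4 times.
After differentiating numerator and denominator 4 times the quotient is (-4*sin(u) - 288/(2*u + 1)^4)/(120); at u = 0 this is -12/5.

-12/5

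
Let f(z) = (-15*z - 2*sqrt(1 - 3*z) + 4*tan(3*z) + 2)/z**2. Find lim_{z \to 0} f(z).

Substitution gives 0/0 (the numerator vanishes to order 2).
Expand each term to order z^2: the coefficient of z^2 in -2·√(1 - 3z) is 9/4 and in 4·tan(3z) is 0.
Lower-order terms cancel with the polynomial part, so the numerator is (9/4)·z^2 + o(z^2), and the limit is (9/4)/(1) = 9/4.

9/4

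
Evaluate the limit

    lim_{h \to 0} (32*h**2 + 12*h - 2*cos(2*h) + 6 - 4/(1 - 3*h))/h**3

Substitution gives 0/0; apply L'Hôpital's rule 3 times.
After differentiating numerator and denominator 3 times the quotient is (-16*sin(2*h) - 648/(3*h - 1)^4)/(6); at h = 0 this is -108.

-108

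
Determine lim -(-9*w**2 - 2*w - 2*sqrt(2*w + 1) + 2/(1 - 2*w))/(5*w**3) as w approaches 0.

-3

Substitution gives 0/0; apply L'Hôpital's rule 3 times.
After differentiating numerator and denominator 3 times the quotient is (-6/(2*w + 1)^(5/2) + 96/(2*w - 1)^4)/(-30); at w = 0 this is -3.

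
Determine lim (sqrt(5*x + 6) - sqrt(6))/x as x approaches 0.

A 0/0 form; rationalise with √(6 + 5x) + √6. This collapses the numerator to 5x, leaving 5/(√(6 + 5x) + √6) → 5/(2√6) = 5*√(6)/12.

5*√(6)/12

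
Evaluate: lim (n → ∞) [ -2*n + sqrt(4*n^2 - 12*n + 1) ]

This has the form ∞ − ∞. Multiply and divide by the conjugate √(4*n^2 - 12*n + 1) + 2n.
That gives (-12n + 1) / (√(4*n^2 - 12*n + 1) + 2n).
Divide numerator and denominator by n: the limit is -12/(2·2) = -3.

-3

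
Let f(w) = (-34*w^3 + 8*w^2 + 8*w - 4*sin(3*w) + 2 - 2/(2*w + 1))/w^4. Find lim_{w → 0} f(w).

Substitution gives 0/0 (the numerator vanishes to order 4).
Expand each term to order w^4: the coefficient of w^4 in -2·1/(1 + 2w) is -32 and in -4·sin(3w) is 0.
Lower-order terms cancel with the polynomial part, so the numerator is (-32)·w^4 + o(w^4), and the limit is (-32)/(1) = -32.

-32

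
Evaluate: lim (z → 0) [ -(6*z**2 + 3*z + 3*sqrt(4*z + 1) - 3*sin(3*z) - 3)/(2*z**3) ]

Substitution gives 0/0 (the numerator vanishes to order 3).
Expand each term to order z^3: the coefficient of z^3 in 3·√(1 + 4z) is 12 and in -3·sin(3z) is 27/2.
Lower-order terms cancel with the polynomial part, so the numerator is (51/2)·z^3 + o(z^3), and the limit is (51/2)/(-2) = -51/4.

-51/4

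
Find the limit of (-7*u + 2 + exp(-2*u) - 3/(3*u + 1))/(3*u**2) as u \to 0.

-25/3

Substitution gives 0/0; apply L'Hôpital's rule 2 times.
After differentiating numerator and denominator 2 times the quotient is (4*e^(-2*u) - 54/(3*u + 1)^3)/(6); at u = 0 this is -25/3.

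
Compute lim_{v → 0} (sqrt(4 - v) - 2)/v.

Substitution gives 0/0. Multiply numerator and denominator by the conjugate √(4 - v) + √4.
The numerator becomes (4 - v) − 4 = -v, so the expression simplifies to -1/(√(4 - v) + √4).
Letting v → 0 gives -1/(2√4) = -1/4.

-1/4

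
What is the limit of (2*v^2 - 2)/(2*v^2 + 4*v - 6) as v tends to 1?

Since v = 1 makes numerator and denominator zero, (v - 1) divides both.
Cancelling it gives (2*v + 2)/(2*v + 6); now plug in v = 1 to get 1/2.

1/2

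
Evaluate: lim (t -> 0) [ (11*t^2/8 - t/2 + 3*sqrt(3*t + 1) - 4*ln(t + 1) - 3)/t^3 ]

Substitution gives 0/0; apply L'Hôpital's rule 3 times.
After differentiating numerator and denominator 3 times the quotient is (243/(8*(3*t + 1)^(5/2)) - 8/(t + 1)^3)/(6); at t = 0 this is 179/48.

179/48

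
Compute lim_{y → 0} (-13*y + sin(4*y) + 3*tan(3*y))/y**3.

Substitution gives 0/0 (the numerator vanishes to order 3).
Expand each term to order y^3: the coefficient of y^3 in sin(4y) is -32/3 and in 3·tan(3y) is 27.
Lower-order terms cancel with the polynomial part, so the numerator is (49/3)·y^3 + o(y^3), and the limit is (49/3)/(1) = 49/3.

49/3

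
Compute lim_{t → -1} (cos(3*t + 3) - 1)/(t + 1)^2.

-9/2

Direct substitution gives 0/0.
Apply L'Hôpital: lim (-3*sin(3*t + 3))/(2*t + 2), still 0/0.
After 2 applications of L'Hôpital's rule the quotient is (-9*cos(3*t + 3))/(2); substituting t = -1 gives -9/2.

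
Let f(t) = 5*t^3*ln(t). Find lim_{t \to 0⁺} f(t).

This is a 0·(−∞) form. Rewrite as 5·ln(t) / t^(−3) and apply L'Hôpital:
the derivative quotient is 5·(1/t) / (−3·t^(−4)) = (-5/3)·t^3 → 0.

0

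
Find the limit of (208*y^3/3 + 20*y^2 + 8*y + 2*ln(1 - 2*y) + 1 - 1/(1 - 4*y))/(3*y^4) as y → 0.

-88

Substitution gives 0/0; apply L'Hôpital's rule 4 times.
After differentiating numerator and denominator 4 times the quotient is (6144/(4*y - 1)^5 - 192/(2*y - 1)^4)/(72); at y = 0 this is -88.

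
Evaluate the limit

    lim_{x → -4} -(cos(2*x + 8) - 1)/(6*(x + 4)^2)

1/3

Direct substitution gives 0/0.
Apply L'Hôpital: lim (-2*sin(2*x + 8))/(-12*x - 48), still 0/0.
After 2 applications of L'Hôpital's rule the quotient is (-4*cos(2*x + 8))/(-12); substituting x = -4 gives 1/3.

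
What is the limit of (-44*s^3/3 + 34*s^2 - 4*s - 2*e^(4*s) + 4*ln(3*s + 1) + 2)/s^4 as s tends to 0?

Substitution gives 0/0; apply L'Hôpital's rule 4 times.
After differentiating numerator and denominator 4 times the quotient is (-512*e^(4*s) - 1944/(3*s + 1)^4)/(24); at s = 0 this is -307/3.

-307/3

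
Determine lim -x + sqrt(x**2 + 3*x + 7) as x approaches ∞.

3/2

An ∞ − ∞ form. Rationalising with the conjugate, the difference becomes (3x + 7) / (√(x^2 + 3*x + 7) + x).
For large x the denominator behaves like 2·x, so the quotient tends to 3/2 = 3/2.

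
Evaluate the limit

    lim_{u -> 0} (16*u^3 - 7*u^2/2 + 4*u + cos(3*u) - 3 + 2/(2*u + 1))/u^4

283/8

Substitution gives 0/0 (the numerator vanishes to order 4).
Expand each term to order u^4: the coefficient of u^4 in cos(3u) is 27/8 and in 2·1/(1 + 2u) is 32.
Lower-order terms cancel with the polynomial part, so the numerator is (283/8)·u^4 + o(u^4), and the limit is (283/8)/(1) = 283/8.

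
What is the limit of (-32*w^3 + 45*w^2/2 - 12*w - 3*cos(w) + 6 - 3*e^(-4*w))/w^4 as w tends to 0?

-257/8

Substitution gives 0/0 (the numerator vanishes to order 4).
Expand each term to order w^4: the coefficient of w^4 in -3·cos(w) is -1/8 and in -3·e^(-4w) is -32.
Lower-order terms cancel with the polynomial part, so the numerator is (-257/8)·w^4 + o(w^4), and the limit is (-257/8)/(1) = -257/8.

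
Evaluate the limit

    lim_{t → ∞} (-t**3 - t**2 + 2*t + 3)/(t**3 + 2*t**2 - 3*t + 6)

-1

Numerator and denominator both have degree 3.
Dividing every term by t^3, all lower-order terms vanish and the limit is the ratio of leading coefficients, -1/(1) = -1.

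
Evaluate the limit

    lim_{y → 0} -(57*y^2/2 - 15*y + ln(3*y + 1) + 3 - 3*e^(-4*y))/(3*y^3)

-41/3

Substitution gives 0/0 (the numerator vanishes to order 3).
Expand each term to order y^3: the coefficient of y^3 in -3·e^(-4y) is 32 and in ln(1 + 3y) is 9.
Lower-order terms cancel with the polynomial part, so the numerator is (41)·y^3 + o(y^3), and the limit is (41)/(-3) = -41/3.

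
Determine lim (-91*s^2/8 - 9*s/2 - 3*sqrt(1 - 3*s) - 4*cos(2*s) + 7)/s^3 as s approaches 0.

Substitution gives 0/0; apply L'Hôpital's rule 3 times.
After differentiating numerator and denominator 3 times the quotient is (-32*sin(2*s) + 243/(8*(1 - 3*s)^(5/2)))/(6); at s = 0 this is 81/16.

81/16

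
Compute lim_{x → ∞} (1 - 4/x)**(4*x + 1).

e^(-16)

Write it as [(1 - 4/x)^x]^(4) · (1 - 4/x)^(1). The bracketed term tends to e^(-4) and the second factor to 1, so the limit is e^(-16).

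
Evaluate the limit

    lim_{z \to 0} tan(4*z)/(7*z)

4/7

Substitution gives 0/0.
Since tan(u)/u → 1 as u → 0, tan(4z)/(4z) → 1 and the limit is 4/7.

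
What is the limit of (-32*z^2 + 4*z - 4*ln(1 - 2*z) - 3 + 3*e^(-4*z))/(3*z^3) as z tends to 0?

-64/9

Substitution gives 0/0; apply L'Hôpital's rule 3 times.
After differentiating numerator and denominator 3 times the quotient is (-192*e^(-4*z) - 64/(2*z - 1)^3)/(18); at z = 0 this is -64/9.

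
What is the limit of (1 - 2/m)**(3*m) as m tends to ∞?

Write it as [(1 - 2/m)^m]^(3) · (1 - 2/m)^(0). The bracketed term tends to e^(-2) and the second factor to 1, so the limit is e^(-6).

e^(-6)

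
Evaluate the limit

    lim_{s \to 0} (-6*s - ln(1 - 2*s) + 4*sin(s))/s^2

2

Substitution gives 0/0 (the numerator vanishes to order 2).
Expand each term to order s^2: the coefficient of s^2 in 4·sin(s) is 0 and in −ln(1 - 2s) is 2.
Lower-order terms cancel with the polynomial part, so the numerator is (2)·s^2 + o(s^2), and the limit is (2)/(1) = 2.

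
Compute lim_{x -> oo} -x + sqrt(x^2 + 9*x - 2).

9/2

An ∞ − ∞ form. Rationalising with the conjugate, the difference becomes (9x - 2) / (√(x^2 + 9*x - 2) + x).
For large x the denominator behaves like 2·x, so the quotient tends to 9/2 = 9/2.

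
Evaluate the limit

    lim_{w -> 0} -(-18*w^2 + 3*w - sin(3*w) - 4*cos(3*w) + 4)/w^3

Substitution gives 0/0; apply L'Hôpital's rule 3 times.
After differentiating numerator and denominator 3 times the quotient is (-108*sin(3*w) + 27*cos(3*w))/(-6); at w = 0 this is -9/2.

-9/2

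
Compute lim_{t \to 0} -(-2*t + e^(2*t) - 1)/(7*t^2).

Direct substitution gives 0/0.
Apply L'Hôpital: lim (2*e^(2*t) - 2)/(-14*t), still 0/0.
After 2 applications of L'Hôpital's rule the quotient is (4*e^(2*t))/(-14); substituting t = 0 gives -2/7.

-2/7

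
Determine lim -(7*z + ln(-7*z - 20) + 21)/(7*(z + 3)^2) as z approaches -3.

7/2

Direct substitution gives 0/0.
Apply L'Hôpital: lim (7 - 7/(-7*z - 20))/(-14*z - 42), still 0/0.
After 2 applications of L'Hôpital's rule the quotient is (-49/(-7*z - 20)^2)/(-14); substituting z = -3 gives 7/2.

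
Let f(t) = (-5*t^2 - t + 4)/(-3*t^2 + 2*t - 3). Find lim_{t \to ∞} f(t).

5/3

Numerator and denominator both have degree 2.
Dividing every term by t^2, all lower-order terms vanish and the limit is the ratio of leading coefficients, -5/(-3) = 5/3.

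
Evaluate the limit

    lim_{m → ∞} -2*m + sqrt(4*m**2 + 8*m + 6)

2

This has the form ∞ − ∞. Multiply and divide by the conjugate √(4*m^2 + 8*m + 6) + 2m.
That gives (8m + 6) / (√(4*m^2 + 8*m + 6) + 2m).
Divide numerator and denominator by m: the limit is 8/(2·2) = 2.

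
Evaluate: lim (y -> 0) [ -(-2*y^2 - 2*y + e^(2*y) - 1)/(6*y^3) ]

-2/9

Direct substitution gives 0/0.
Apply L'Hôpital: lim (-4*y + 2*e^(2*y) - 2)/(-18*y^2), still 0/0.
Apply L'Hôpital: lim (4*e^(2*y) - 4)/(-36*y), still 0/0.
After 3 applications of L'Hôpital's rule the quotient is (8*e^(2*y))/(-36); substituting y = 0 gives -2/9.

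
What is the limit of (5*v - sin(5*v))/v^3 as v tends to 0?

125/6

Direct substitution gives 0/0.
Apply L'Hôpital: lim (5 - 5*cos(5*v))/(3*v^2), still 0/0.
Apply L'Hôpital: lim (25*sin(5*v))/(6*v), still 0/0.
After 3 applications of L'Hôpital's rule the quotient is (125*cos(5*v))/(6); substituting v = 0 gives 125/6.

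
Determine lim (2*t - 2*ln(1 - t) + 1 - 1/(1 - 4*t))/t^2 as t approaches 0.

-15

Substitution gives 0/0 (the numerator vanishes to order 2).
Expand each term to order t^2: the coefficient of t^2 in −1/(1 - 4t) is -16 and in -2·ln(1 - t) is 1.
Lower-order terms cancel with the polynomial part, so the numerator is (-15)·t^2 + o(t^2), and the limit is (-15)/(1) = -15.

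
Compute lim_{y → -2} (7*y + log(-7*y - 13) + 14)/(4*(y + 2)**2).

Direct substitution gives 0/0.
Apply L'Hôpital: lim (7 - 7/(-7*y - 13))/(8*y + 16), still 0/0.
After 2 applications of L'Hôpital's rule the quotient is (-49/(-7*y - 13)^2)/(8); substituting y = -2 gives -49/8.

-49/8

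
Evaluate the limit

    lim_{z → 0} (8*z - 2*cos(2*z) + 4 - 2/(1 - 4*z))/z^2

-28

Substitution gives 0/0; apply L'Hôpital's rule 2 times.
After differentiating numerator and denominator 2 times the quotient is (8*cos(2*z) + 64/(4*z - 1)^3)/(2); at z = 0 this is -28.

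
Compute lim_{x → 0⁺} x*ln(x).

This is a 0·(−∞) form. Rewrite as 1·ln(x) / x^(−1) and apply L'Hôpital:
the derivative quotient is 1·(1/x) / (−1·x^(−2)) = (-1/1)·x^1 → 0.

0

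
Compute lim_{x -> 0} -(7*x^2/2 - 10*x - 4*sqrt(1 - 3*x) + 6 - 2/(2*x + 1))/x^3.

Substitution gives 0/0; apply L'Hôpital's rule 3 times.
After differentiating numerator and denominator 3 times the quotient is (96/(2*x + 1)^4 + 81/(2*(1 - 3*x)^(5/2)))/(-6); at x = 0 this is -91/4.

-91/4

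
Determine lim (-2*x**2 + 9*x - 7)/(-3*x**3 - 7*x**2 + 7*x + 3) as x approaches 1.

-5/16

At x = 1 both the top and bottom vanish — a removable singularity. Factoring out (x - 1) from each leaves (7 - 2*x)/(-3*x^2 - 10*x - 3), which at x = 1 equals -5/16.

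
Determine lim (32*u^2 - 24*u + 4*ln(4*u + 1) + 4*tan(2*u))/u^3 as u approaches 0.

Substitution gives 0/0; apply L'Hôpital's rule 3 times.
After differentiating numerator and denominator 3 times the quotient is (192*tan(2*u)^2/cos(2*u)^2 + 64/cos(2*u)^2 + 512/(4*u + 1)^3)/(6); at u = 0 this is 96.

96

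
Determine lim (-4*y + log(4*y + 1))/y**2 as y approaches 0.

Direct substitution gives 0/0.
Apply L'Hôpital: lim (-4 + 4/(4*y + 1))/(2*y), still 0/0.
After 2 applications of L'Hôpital's rule the quotient is (-16/(4*y + 1)^2)/(2); substituting y = 0 gives -8.

-8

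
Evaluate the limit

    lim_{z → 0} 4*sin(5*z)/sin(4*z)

5

Substitution gives 0/0.
Divide numerator and denominator by z: sin(5z)/z → 5 and sin(4z)/z → 4, so the limit is 4·5/4 = 5.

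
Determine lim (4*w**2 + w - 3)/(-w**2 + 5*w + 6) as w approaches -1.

Since w = -1 makes numerator and denominator zero, (w + 1) divides both.
Cancelling it gives (4*w - 3)/(6 - w); now plug in w = -1 to get -1.

-1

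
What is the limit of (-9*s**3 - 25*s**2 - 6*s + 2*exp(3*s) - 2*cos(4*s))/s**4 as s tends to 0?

-175/12

Substitution gives 0/0 (the numerator vanishes to order 4).
Expand each term to order s^4: the coefficient of s^4 in 2·e^(3s) is 27/4 and in -2·cos(4s) is -64/3.
Lower-order terms cancel with the polynomial part, so the numerator is (-175/12)·s^4 + o(s^4), and the limit is (-175/12)/(1) = -175/12.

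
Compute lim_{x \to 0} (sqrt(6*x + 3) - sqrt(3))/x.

√(3)

Substitution gives 0/0. Multiply numerator and denominator by the conjugate √(3 + 6x) + √3.
The numerator becomes (3 + 6x) − 3 = 6x, so the expression simplifies to 6/(√(3 + 6x) + √3).
Letting x → 0 gives 6/(2√3) = √(3).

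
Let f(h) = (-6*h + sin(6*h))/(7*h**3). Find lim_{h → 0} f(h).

Direct substitution gives 0/0.
Apply L'Hôpital: lim (6*cos(6*h) - 6)/(21*h^2), still 0/0.
Apply L'Hôpital: lim (-36*sin(6*h))/(42*h), still 0/0.
After 3 applications of L'Hôpital's rule the quotient is (-216*cos(6*h))/(42); substituting h = 0 gives -36/7.

-36/7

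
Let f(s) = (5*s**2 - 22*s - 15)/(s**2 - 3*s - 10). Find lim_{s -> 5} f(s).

4

At s = 5 both the top and bottom vanish — a removable singularity. Factoring out (s - 5) from each leaves (5*s + 3)/(s + 2), which at s = 5 equals 4.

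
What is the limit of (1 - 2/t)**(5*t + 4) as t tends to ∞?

e^(-10)

Let L be the limit and take ln: ln L = lim (5t + 4)·ln(1 - 2/t) = lim (5t + 4)·(-2/t + O(1/t²)) = -10.
Hence L = e^(-10).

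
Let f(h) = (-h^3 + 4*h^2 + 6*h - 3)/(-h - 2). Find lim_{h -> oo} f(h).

∞

The numerator has higher degree (3 > 1); the quotient behaves like (-1/(-1))·h^2 for large |h|.
As h → +∞ this diverges to ∞.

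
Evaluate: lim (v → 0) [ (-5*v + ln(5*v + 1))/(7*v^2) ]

-25/14

Direct substitution gives 0/0.
Apply L'Hôpital: lim (-5 + 5/(5*v + 1))/(14*v), still 0/0.
After 2 applications of L'Hôpital's rule the quotient is (-25/(5*v + 1)^2)/(14); substituting v = 0 gives -25/14.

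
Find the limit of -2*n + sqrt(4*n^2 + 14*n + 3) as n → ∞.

7/2

This has the form ∞ − ∞. Multiply and divide by the conjugate √(4*n^2 + 14*n + 3) + 2n.
That gives (14n + 3) / (√(4*n^2 + 14*n + 3) + 2n).
Divide numerator and denominator by n: the limit is 14/(2·2) = 7/2.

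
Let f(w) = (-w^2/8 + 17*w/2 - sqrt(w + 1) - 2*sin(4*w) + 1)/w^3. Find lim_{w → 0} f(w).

1021/48

Substitution gives 0/0; apply L'Hôpital's rule 3 times.
After differentiating numerator and denominator 3 times the quotient is (128*cos(4*w) - 3/(8*(w + 1)^(5/2)))/(6); at w = 0 this is 1021/48.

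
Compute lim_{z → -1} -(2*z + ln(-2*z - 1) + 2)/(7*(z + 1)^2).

2/7

Direct substitution gives 0/0.
Apply L'Hôpital: lim (2 - 2/(-2*z - 1))/(-14*z - 14), still 0/0.
After 2 applications of L'Hôpital's rule the quotient is (-4/(-2*z - 1)^2)/(-14); substituting z = -1 gives 2/7.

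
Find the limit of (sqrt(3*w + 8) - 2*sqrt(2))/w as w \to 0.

3*√(2)/8

Substitution gives 0/0. Multiply numerator and denominator by the conjugate √(8 + 3w) + √8.
The numerator becomes (8 + 3w) − 8 = 3w, so the expression simplifies to 3/(√(8 + 3w) + √8).
Letting w → 0 gives 3/(2√8) = 3*√(2)/8.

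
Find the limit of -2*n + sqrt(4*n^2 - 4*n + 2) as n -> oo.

This has the form ∞ − ∞. Multiply and divide by the conjugate √(4*n^2 - 4*n + 2) + 2n.
That gives (-4n + 2) / (√(4*n^2 - 4*n + 2) + 2n).
Divide numerator and denominator by n: the limit is -4/(2·2) = -1.

-1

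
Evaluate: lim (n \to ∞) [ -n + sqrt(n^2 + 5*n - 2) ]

This has the form ∞ − ∞. Multiply and divide by the conjugate √(n^2 + 5*n - 2) + n.
That gives (5n - 2) / (√(n^2 + 5*n - 2) + n).
Divide numerator and denominator by n: the limit is 5/(2·1) = 5/2.

5/2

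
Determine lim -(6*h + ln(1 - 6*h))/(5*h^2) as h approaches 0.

Direct substitution gives 0/0.
Apply L'Hôpital: lim (6 - 6/(1 - 6*h))/(-10*h), still 0/0.
After 2 applications of L'Hôpital's rule the quotient is (-36/(1 - 6*h)^2)/(-10); substituting h = 0 gives 18/5.

18/5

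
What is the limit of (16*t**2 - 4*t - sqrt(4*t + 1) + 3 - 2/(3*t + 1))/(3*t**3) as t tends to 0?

Substitution gives 0/0; apply L'Hôpital's rule 3 times.
After differentiating numerator and denominator 3 times the quotient is (-24/(4*t + 1)^(5/2) + 324/(3*t + 1)^4)/(18); at t = 0 this is 50/3.

50/3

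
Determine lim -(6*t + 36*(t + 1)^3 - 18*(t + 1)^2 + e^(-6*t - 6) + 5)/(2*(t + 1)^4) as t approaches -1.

Direct substitution gives 0/0.
Apply L'Hôpital: lim (-36*t + 108*(t + 1)^2 - 6*e^(-6*t - 6) - 30)/(-8*(t + 1)^3), still 0/0.
Apply L'Hôpital: lim (216*t + 36*e^(-6*t - 6) + 180)/(-24*(t + 1)^2), still 0/0.
Apply L'Hôpital: lim (216 - 216*e^(-6*t - 6))/(-48*t - 48), still 0/0.
After 4 applications of L'Hôpital's rule the quotient is (1296*e^(-6*t - 6))/(-48); substituting t = -1 gives -27.

-27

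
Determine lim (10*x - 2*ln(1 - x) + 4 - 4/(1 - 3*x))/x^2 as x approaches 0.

Substitution gives 0/0; apply L'Hôpital's rule 2 times.
After differentiating numerator and denominator 2 times the quotient is (72/(3*x - 1)^3 + 2/(x - 1)^2)/(2); at x = 0 this is -35.

-35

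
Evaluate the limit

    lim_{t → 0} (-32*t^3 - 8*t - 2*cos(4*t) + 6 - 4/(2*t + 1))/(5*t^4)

-256/15

Substitution gives 0/0; apply L'Hôpital's rule 4 times.
After differentiating numerator and denominator 4 times the quotient is (-512*cos(4*t) - 1536/(2*t + 1)^5)/(120); at t = 0 this is -256/15.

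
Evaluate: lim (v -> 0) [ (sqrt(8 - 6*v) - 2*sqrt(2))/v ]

Substitution gives 0/0. Multiply numerator and denominator by the conjugate √(8 - 6v) + √8.
The numerator becomes (8 - 6v) − 8 = -6v, so the expression simplifies to -6/(√(8 - 6v) + √8).
Letting v → 0 gives -6/(2√8) = -3*√(2)/4.

-3*√(2)/4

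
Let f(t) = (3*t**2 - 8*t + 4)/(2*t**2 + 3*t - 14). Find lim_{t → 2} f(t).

Since t = 2 makes numerator and denominator zero, (t - 2) divides both.
Cancelling it gives (3*t - 2)/(2*t + 7); now plug in t = 2 to get 4/11.

4/11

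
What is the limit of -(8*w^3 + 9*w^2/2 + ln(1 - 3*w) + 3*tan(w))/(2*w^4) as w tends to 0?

Substitution gives 0/0; apply L'Hôpital's rule 4 times.
After differentiating numerator and denominator 4 times the quotient is (72*tan(w)^3/cos(w)^2 + 48*tan(w)/cos(w)^2 - 486/(3*w - 1)^4)/(-48); at w = 0 this is 81/8.

81/8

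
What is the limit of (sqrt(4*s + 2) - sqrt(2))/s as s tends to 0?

√(2)

A 0/0 form; rationalise with √(2 + 4s) + √2. This collapses the numerator to 4s, leaving 4/(√(2 + 4s) + √2) → 4/(2√2) = √(2).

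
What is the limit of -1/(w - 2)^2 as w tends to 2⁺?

As w → 2⁺, (w - 2) → 0⁺, so (w - 2)^2 → 0⁺ and -1/(w - 2)^2 → -∞.

-∞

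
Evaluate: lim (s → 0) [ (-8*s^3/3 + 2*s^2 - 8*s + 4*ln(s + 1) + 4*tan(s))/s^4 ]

-1

Substitution gives 0/0 (the numerator vanishes to order 4).
Expand each term to order s^4: the coefficient of s^4 in 4·tan(s) is 0 and in 4·ln(1 + s) is -1.
Lower-order terms cancel with the polynomial part, so the numerator is (-1)·s^4 + o(s^4), and the limit is (-1)/(1) = -1.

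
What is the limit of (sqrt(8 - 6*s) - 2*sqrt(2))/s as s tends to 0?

A 0/0 form; rationalise with √(8 - 6s) + √8. This collapses the numerator to -6s, leaving -6/(√(8 - 6s) + √8) → -6/(2√8) = -3*√(2)/4.

-3*√(2)/4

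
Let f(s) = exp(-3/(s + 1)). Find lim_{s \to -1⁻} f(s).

As s → -1⁻, -3/(s + 1) → +∞, so e^(-3/(s + 1)) → ∞.

∞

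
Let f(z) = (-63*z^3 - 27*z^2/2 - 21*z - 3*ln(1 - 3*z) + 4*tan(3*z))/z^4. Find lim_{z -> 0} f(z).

243/4

Substitution gives 0/0 (the numerator vanishes to order 4).
Expand each term to order z^4: the coefficient of z^4 in -3·ln(1 - 3z) is 243/4 and in 4·tan(3z) is 0.
Lower-order terms cancel with the polynomial part, so the numerator is (243/4)·z^4 + o(z^4), and the limit is (243/4)/(1) = 243/4.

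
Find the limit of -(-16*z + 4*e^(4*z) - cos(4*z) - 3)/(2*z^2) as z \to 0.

-20

Substitution gives 0/0 (the numerator vanishes to order 2).
Expand each term to order z^2: the coefficient of z^2 in −cos(4z) is 8 and in 4·e^(4z) is 32.
Lower-order terms cancel with the polynomial part, so the numerator is (40)·z^2 + o(z^2), and the limit is (40)/(-2) = -20.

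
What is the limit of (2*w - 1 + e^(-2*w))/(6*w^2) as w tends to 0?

Direct substitution gives 0/0.
Apply L'Hôpital: lim (2 - 2*e^(-2*w))/(12*w), still 0/0.
After 2 applications of L'Hôpital's rule the quotient is (4*e^(-2*w))/(12); substituting w = 0 gives 1/3.

1/3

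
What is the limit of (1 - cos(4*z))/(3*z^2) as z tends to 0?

Substitution gives 0/0.
Use (1 − cos u)/u² → 1/2 with u = 4z: the limit is 4²/(2·3) = 8/3.

8/3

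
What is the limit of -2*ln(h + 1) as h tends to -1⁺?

∞

As h → -1⁺, h + 1 → 0⁺ and ln(h + 1) → −∞.
Multiplying by -2 gives ∞.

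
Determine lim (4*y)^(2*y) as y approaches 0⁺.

1

Base → 0⁺ and exponent → 0⁺: a 0^0 form.
Take logs: 2y·ln(4y). This is 0·(−∞); rewriting as ln(4y)/(1/(2y)) and applying L'Hôpital gives 0.
Hence the limit is e^0 = 1.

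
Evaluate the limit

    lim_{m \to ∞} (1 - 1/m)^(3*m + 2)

e^(-3)

The base → 1 and the exponent → ∞: a 1^∞ form.
Take logarithms: (3m + 2)·ln(1 - 1/m). Since ln(1+u) ~ u for small u, this behaves like (3m)·(-1/m) → -3.
So the limit is e^(-3).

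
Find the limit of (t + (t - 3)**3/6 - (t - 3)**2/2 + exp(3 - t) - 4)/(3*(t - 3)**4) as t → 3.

1/72

Direct substitution gives 0/0.
Apply L'Hôpital: lim (-t + (t - 3)^2/2 - e^(3 - t) + 4)/(12*(t - 3)^3), still 0/0.
Apply L'Hôpital: lim (t + e^(3 - t) - 4)/(36*(t - 3)^2), still 0/0.
Apply L'Hôpital: lim (1 - e^(3 - t))/(72*t - 216), still 0/0.
After 4 applications of L'Hôpital's rule the quotient is (e^(3 - t))/(72); substituting t = 3 gives 1/72.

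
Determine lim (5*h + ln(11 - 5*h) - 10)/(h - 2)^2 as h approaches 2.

Direct substitution gives 0/0.
Apply L'Hôpital: lim (5 - 5/(11 - 5*h))/(2*h - 4), still 0/0.
After 2 applications of L'Hôpital's rule the quotient is (-25/(11 - 5*h)^2)/(2); substituting h = 2 gives -25/2.

-25/2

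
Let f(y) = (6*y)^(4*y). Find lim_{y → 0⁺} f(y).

Base → 0⁺ and exponent → 0⁺: a 0^0 form.
Take logs: 4y·ln(6y). This is 0·(−∞); rewriting as ln(6y)/(1/(4y)) and applying L'Hôpital gives 0.
Hence the limit is e^0 = 1.

1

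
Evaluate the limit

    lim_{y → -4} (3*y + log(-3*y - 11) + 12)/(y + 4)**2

Direct substitution gives 0/0.
Apply L'Hôpital: lim (3 - 3/(-3*y - 11))/(2*y + 8), still 0/0.
After 2 applications of L'Hôpital's rule the quotient is (-9/(-3*y - 11)^2)/(2); substituting y = -4 gives -9/2.

-9/2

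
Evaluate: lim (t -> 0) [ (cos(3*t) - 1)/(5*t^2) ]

-9/10

Direct substitution gives 0/0.
Apply L'Hôpital: lim (-3*sin(3*t))/(10*t), still 0/0.
After 2 applications of L'Hôpital's rule the quotient is (-9*cos(3*t))/(10); substituting t = 0 gives -9/10.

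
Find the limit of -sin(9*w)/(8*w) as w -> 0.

Substitution gives 0/0.
Write it as (9/(-8))·sin(9w)/(9w); since sin(u)/u → 1, the limit is -9/8.

-9/8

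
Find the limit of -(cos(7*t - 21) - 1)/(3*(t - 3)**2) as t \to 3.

49/6

Direct substitution gives 0/0.
Apply L'Hôpital: lim (-7*sin(7*t - 21))/(18 - 6*t), still 0/0.
After 2 applications of L'Hôpital's rule the quotient is (-49*cos(7*t - 21))/(-6); substituting t = 3 gives 49/6.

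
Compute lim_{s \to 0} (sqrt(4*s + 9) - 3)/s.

Substitution gives 0/0. Multiply numerator and denominator by the conjugate √(9 + 4s) + √9.
The numerator becomes (9 + 4s) − 9 = 4s, so the expression simplifies to 4/(√(9 + 4s) + √9).
Letting s → 0 gives 4/(2√9) = 2/3.

2/3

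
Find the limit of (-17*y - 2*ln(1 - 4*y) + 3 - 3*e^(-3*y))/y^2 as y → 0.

Substitution gives 0/0 (the numerator vanishes to order 2).
Expand each term to order y^2: the coefficient of y^2 in -3·e^(-3y) is -27/2 and in -2·ln(1 - 4y) is 16.
Lower-order terms cancel with the polynomial part, so the numerator is (5/2)·y^2 + o(y^2), and the limit is (5/2)/(1) = 5/2.

5/2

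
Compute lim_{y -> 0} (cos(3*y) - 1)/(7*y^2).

Direct substitution gives 0/0.
Apply L'Hôpital: lim (-3*sin(3*y))/(14*y), still 0/0.
After 2 applications of L'Hôpital's rule the quotient is (-9*cos(3*y))/(14); substituting y = 0 gives -9/14.

-9/14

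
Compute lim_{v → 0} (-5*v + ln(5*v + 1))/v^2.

-25/2

Direct substitution gives 0/0.
Apply L'Hôpital: lim (-5 + 5/(5*v + 1))/(2*v), still 0/0.
After 2 applications of L'Hôpital's rule the quotient is (-25/(5*v + 1)^2)/(2); substituting v = 0 gives -25/2.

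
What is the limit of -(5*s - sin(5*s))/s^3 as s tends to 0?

-125/6

Direct substitution gives 0/0.
Apply L'Hôpital: lim (5 - 5*cos(5*s))/(-3*s^2), still 0/0.
Apply L'Hôpital: lim (25*sin(5*s))/(-6*s), still 0/0.
After 3 applications of L'Hôpital's rule the quotient is (125*cos(5*s))/(-6); substituting s = 0 gives -125/6.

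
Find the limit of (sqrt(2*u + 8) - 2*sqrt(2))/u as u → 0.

A 0/0 form; rationalise with √(8 + 2u) + √8. This collapses the numerator to 2u, leaving 2/(√(8 + 2u) + √8) → 2/(2√8) = √(2)/4.

√(2)/4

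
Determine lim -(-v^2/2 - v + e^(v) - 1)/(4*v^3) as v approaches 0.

Direct substitution gives 0/0.
Apply L'Hôpital: lim (-v + e^(v) - 1)/(-12*v^2), still 0/0.
Apply L'Hôpital: lim (e^(v) - 1)/(-24*v), still 0/0.
After 3 applications of L'Hôpital's rule the quotient is (e^(v))/(-24); substituting v = 0 gives -1/24.

-1/24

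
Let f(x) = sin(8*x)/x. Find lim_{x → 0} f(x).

8

Substitution gives 0/0.
Write it as (8)·sin(8x)/(8x); since sin(u)/u → 1, the limit is 8.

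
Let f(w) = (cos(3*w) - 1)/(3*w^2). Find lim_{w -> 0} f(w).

-3/2

Direct substitution gives 0/0.
Apply L'Hôpital: lim (-3*sin(3*w))/(6*w), still 0/0.
After 2 applications of L'Hôpital's rule the quotient is (-9*cos(3*w))/(6); substituting w = 0 gives -3/2.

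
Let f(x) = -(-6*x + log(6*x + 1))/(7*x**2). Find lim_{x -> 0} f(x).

Direct substitution gives 0/0.
Apply L'Hôpital: lim (-6 + 6/(6*x + 1))/(-14*x), still 0/0.
After 2 applications of L'Hôpital's rule the quotient is (-36/(6*x + 1)^2)/(-14); substituting x = 0 gives 18/7.

18/7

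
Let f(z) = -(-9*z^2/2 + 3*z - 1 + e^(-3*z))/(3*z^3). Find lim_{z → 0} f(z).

Direct substitution gives 0/0.
Apply L'Hôpital: lim (-9*z + 3 - 3*e^(-3*z))/(-9*z^2), still 0/0.
Apply L'Hôpital: lim (-9 + 9*e^(-3*z))/(-18*z), still 0/0.
After 3 applications of L'Hôpital's rule the quotient is (-27*e^(-3*z))/(-18); substituting z = 0 gives 3/2.

3/2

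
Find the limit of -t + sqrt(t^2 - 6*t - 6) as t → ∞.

-3

This has the form ∞ − ∞. Multiply and divide by the conjugate √(t^2 - 6*t - 6) + t.
That gives (-6t - 6) / (√(t^2 - 6*t - 6) + t).
Divide numerator and denominator by t: the limit is -6/(2·1) = -3.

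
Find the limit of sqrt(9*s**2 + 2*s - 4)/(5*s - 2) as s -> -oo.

For large |s|, √(9*s^2 + 2*s - 4) ≈ √9·|s| and the denominator ≈ 5s.
Since s → −∞, |s| = −s, giving −√9/(5) = -3/5.

-3/5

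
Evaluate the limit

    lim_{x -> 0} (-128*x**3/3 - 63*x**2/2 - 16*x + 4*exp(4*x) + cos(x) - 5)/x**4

1025/24

Substitution gives 0/0 (the numerator vanishes to order 4).
Expand each term to order x^4: the coefficient of x^4 in cos(x) is 1/24 and in 4·e^(4x) is 128/3.
Lower-order terms cancel with the polynomial part, so the numerator is (1025/24)·x^4 + o(x^4), and the limit is (1025/24)/(1) = 1025/24.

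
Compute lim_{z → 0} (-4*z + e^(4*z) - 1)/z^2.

Direct substitution gives 0/0.
Apply L'Hôpital: lim (4*e^(4*z) - 4)/(2*z), still 0/0.
After 2 applications of L'Hôpital's rule the quotient is (16*e^(4*z))/(2); substituting z = 0 gives 8.

8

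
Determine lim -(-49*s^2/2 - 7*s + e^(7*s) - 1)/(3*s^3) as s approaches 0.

-343/18

Direct substitution gives 0/0.
Apply L'Hôpital: lim (-49*s + 7*e^(7*s) - 7)/(-9*s^2), still 0/0.
Apply L'Hôpital: lim (49*e^(7*s) - 49)/(-18*s), still 0/0.
After 3 applications of L'Hôpital's rule the quotient is (343*e^(7*s))/(-18); substituting s = 0 gives -343/18.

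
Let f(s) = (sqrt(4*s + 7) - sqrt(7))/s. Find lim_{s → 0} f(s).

A 0/0 form; rationalise with √(7 + 4s) + √7. This collapses the numerator to 4s, leaving 4/(√(7 + 4s) + √7) → 4/(2√7) = 2*√(7)/7.

2*√(7)/7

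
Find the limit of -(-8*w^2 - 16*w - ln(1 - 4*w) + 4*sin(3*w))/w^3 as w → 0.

Substitution gives 0/0; apply L'Hôpital's rule 3 times.
After differentiating numerator and denominator 3 times the quotient is (-108*cos(3*w) - 128/(4*w - 1)^3)/(-6); at w = 0 this is -10/3.

-10/3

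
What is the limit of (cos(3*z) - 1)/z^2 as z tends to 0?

Direct substitution gives 0/0.
Apply L'Hôpital: lim (-3*sin(3*z))/(2*z), still 0/0.
After 2 applications of L'Hôpital's rule the quotient is (-9*cos(3*z))/(2); substituting z = 0 gives -9/2.

-9/2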